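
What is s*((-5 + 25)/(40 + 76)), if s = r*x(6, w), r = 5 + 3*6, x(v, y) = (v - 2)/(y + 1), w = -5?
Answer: -115/29 ≈ -3.9655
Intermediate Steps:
x(v, y) = (-2 + v)/(1 + y)
r = 23 (r = 5 + 18 = 23)
s = -23 (s = 23*((-2 + 6)/(1 - 5)) = 23*(4/(-4)) = 23*(-¼*4) = 23*(-1) = -23)
s*((-5 + 25)/(40 + 76)) = -23*(-5 + 25)/(40 + 76) = -460/116 = -23*5/29 = -115/29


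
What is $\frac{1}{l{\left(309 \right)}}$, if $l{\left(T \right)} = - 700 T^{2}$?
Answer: $- \frac{1}{66836700} \approx -1.4962 \cdot 10^{-8}$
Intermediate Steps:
$\frac{1}{l{\left(309 \right)}} = \frac{1}{\left(-700\right) 309^{2}} = \frac{1}{\left(-700\right) 95481} = \frac{1}{-66836700} = - \frac{1}{66836700}$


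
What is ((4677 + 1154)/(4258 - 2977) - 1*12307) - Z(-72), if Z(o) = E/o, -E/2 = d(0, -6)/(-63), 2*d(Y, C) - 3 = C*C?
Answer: -1134678599/92232 ≈ -12302.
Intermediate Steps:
d(Y, C) = 3/2 + C²/2 (d(Y, C) = 3/2 + (C*C)/2 = 3/2 + C²/2)
E = 13/21 (E = -2*(3/2 + (½)*(-6)²)/(-63) = -2*(3/2 + (½)*36)*(-1)/63 = -2*(3/2 + 18)*(-1)/63 = -39*(-1)/63 = -2*(-13/42) = 13/21 ≈ 0.61905)
Z(o) = 13/(21*o)
((4677 + 1154)/(4258 - 2977) - 1*12307) - Z(-72) = ((4677 + 1154)/(4258 - 2977) - 1*12307) - 13/(21*(-72)) = (5831/1281 - 12307) - 13*(-1)/(21*72) = (5831*(1/1281) - 12307) - 1*(-13/1512) = (833/183 - 12307) + 13/1512 = -2251348/183 + 13/1512 = -1134678599/92232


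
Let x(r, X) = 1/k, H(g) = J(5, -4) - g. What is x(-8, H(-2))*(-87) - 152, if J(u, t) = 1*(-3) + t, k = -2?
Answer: -217/2 ≈ -108.50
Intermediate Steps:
J(u, t) = -3 + t
H(g) = -7 - g (H(g) = (-3 - 4) - g = -7 - g)
x(r, X) = -1/2 (x(r, X) = 1/(-2) = -1/2)
x(-8, H(-2))*(-87) - 152 = -1/2*(-87) - 152 = 87/2 - 152 = -217/2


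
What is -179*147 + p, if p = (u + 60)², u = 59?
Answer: -12152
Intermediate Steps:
p = 14161 (p = (59 + 60)² = 119² = 14161)
-179*147 + p = -179*147 + 14161 = -26313 + 14161 = -12152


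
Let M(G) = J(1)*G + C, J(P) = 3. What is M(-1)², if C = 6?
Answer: 9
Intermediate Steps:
M(G) = 6 + 3*G (M(G) = 3*G + 6 = 6 + 3*G)
M(-1)² = (6 + 3*(-1))² = (6 - 3)² = 3² = 9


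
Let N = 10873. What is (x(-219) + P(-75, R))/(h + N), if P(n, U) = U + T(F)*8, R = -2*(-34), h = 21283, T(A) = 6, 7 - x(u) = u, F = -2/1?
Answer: 171/16078 ≈ 0.010636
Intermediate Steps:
F = -2 (F = -2*1 = -2)
x(u) = 7 - u
R = 68
P(n, U) = 48 + U (P(n, U) = U + 6*8 = U + 48 = 48 + U)
(x(-219) + P(-75, R))/(h + N) = ((7 - 1*(-219)) + (48 + 68))/(21283 + 10873) = ((7 + 219) + 116)/32156 = (226 + 116)*(1/32156) = 342*(1/32156) = 171/16078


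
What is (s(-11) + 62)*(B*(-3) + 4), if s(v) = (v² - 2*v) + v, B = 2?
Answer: -388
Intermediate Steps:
s(v) = v² - v
(s(-11) + 62)*(B*(-3) + 4) = (-11*(-1 - 11) + 62)*(2*(-3) + 4) = (-11*(-12) + 62)*(-6 + 4) = (132 + 62)*(-2) = 194*(-2) = -388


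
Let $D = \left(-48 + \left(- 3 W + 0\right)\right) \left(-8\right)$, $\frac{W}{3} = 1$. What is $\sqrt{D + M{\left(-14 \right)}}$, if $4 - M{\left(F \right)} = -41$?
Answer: $\sqrt{501} \approx 22.383$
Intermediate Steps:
$W = 3$ ($W = 3 \cdot 1 = 3$)
$M{\left(F \right)} = 45$ ($M{\left(F \right)} = 4 - -41 = 4 + 41 = 45$)
$D = 456$ ($D = \left(-48 + \left(\left(-3\right) 3 + 0\right)\right) \left(-8\right) = \left(-48 + \left(-9 + 0\right)\right) \left(-8\right) = \left(-48 - 9\right) \left(-8\right) = \left(-57\right) \left(-8\right) = 456$)
$\sqrt{D + M{\left(-14 \right)}} = \sqrt{456 + 45} = \sqrt{501}$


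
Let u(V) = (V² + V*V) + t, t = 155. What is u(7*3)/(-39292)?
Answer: -1037/39292 ≈ -0.026392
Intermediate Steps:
u(V) = 155 + 2*V² (u(V) = (V² + V*V) + 155 = (V² + V²) + 155 = 2*V² + 155 = 155 + 2*V²)
u(7*3)/(-39292) = (155 + 2*(7*3)²)/(-39292) = (155 + 2*21²)*(-1/39292) = (155 + 2*441)*(-1/39292) = (155 + 882)*(-1/39292) = 1037*(-1/39292) = -1037/39292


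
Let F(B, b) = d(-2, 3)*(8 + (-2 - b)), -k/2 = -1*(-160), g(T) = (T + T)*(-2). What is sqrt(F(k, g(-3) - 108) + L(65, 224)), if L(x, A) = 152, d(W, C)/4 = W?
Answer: 2*I*sqrt(166) ≈ 25.768*I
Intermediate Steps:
d(W, C) = 4*W
g(T) = -4*T (g(T) = (2*T)*(-2) = -4*T)
k = -320 (k = -(-2)*(-160) = -2*160 = -320)
F(B, b) = -48 + 8*b (F(B, b) = (4*(-2))*(8 + (-2 - b)) = -8*(6 - b) = -48 + 8*b)
sqrt(F(k, g(-3) - 108) + L(65, 224)) = sqrt((-48 + 8*(-4*(-3) - 108)) + 152) = sqrt((-48 + 8*(12 - 108)) + 152) = sqrt((-48 + 8*(-96)) + 152) = sqrt((-48 - 768) + 152) = sqrt(-816 + 152) = sqrt(-664) = 2*I*sqrt(166)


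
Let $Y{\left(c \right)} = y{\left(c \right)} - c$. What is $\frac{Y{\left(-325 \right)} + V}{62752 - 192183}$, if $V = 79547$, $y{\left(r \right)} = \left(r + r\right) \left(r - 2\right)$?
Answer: $- \frac{292422}{129431} \approx -2.2593$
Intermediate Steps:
$y{\left(r \right)} = 2 r \left(-2 + r\right)$
$Y{\left(c \right)} = - c + 2 c \left(-2 + c\right)$ ($Y{\left(c \right)} = 2 c \left(-2 + c\right) - c = - c + 2 c \left(-2 + c\right)$)
$\frac{Y{\left(-325 \right)} + V}{62752 - 192183} = \frac{- 325 \left(-5 + 2 \left(-325\right)\right) + 79547}{62752 - 192183} = \frac{- 325 \left(-5 - 650\right) + 79547}{-129431} = \left(\left(-325\right) \left(-655\right) + 79547\right) \left(- \frac{1}{129431}\right) = \left(212875 + 79547\right) \left(- \frac{1}{129431}\right) = 292422 \left(- \frac{1}{129431}\right) = - \frac{292422}{129431}$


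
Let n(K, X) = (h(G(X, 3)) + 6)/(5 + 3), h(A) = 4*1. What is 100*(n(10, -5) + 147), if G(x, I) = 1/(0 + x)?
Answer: 14825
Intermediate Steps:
G(x, I) = 1/x
h(A) = 4
n(K, X) = 5/4 (n(K, X) = (4 + 6)/(5 + 3) = 10/8 = 10*(⅛) = 5/4)
100*(n(10, -5) + 147) = 100*(5/4 + 147) = 100*(593/4) = 14825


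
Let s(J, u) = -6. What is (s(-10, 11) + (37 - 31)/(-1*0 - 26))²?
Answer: 6561/169 ≈ 38.823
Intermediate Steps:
(s(-10, 11) + (37 - 31)/(-1*0 - 26))² = (-6 + (37 - 31)/(-1*0 - 26))² = (-6 + 6/(0 - 26))² = (-6 + 6/(-26))² = (-6 + 6*(-1/26))² = (-6 - 3/13)² = (-81/13)² = 6561/169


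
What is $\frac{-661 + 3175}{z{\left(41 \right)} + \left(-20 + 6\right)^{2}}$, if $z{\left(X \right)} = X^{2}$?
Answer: $\frac{2514}{1877} \approx 1.3394$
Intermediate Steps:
$\frac{-661 + 3175}{z{\left(41 \right)} + \left(-20 + 6\right)^{2}} = \frac{-661 + 3175}{41^{2} + \left(-20 + 6\right)^{2}} = \frac{2514}{1681 + \left(-14\right)^{2}} = \frac{2514}{1681 + 196} = \frac{2514}{1877}$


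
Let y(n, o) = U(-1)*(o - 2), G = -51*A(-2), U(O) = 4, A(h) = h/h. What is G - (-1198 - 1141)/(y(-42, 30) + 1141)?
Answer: -61564/1253 ≈ -49.133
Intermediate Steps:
A(h) = 1
G = -51 (G = -51*1 = -51)
y(n, o) = -8 + 4*o (y(n, o) = 4*(o - 2) = 4*(-2 + o) = -8 + 4*o)
G - (-1198 - 1141)/(y(-42, 30) + 1141) = -51 - (-1198 - 1141)/((-8 + 4*30) + 1141) = -51 - (-2339)/((-8 + 120) + 1141) = -51 - (-2339)/(112 + 1141) = -51 - (-2339)/1253 = -51 - 1*(-2339/1253) = -51 + 2339/1253 = -61564/1253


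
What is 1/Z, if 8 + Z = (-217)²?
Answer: 1/47081 ≈ 2.1240e-5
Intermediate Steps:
Z = 47081 (Z = -8 + (-217)² = -8 + 47089 = 47081)
1/Z = 1/47081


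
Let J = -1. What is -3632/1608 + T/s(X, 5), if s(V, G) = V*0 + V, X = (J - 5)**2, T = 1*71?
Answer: -691/2412 ≈ -0.28648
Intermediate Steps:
T = 71
X = 36 (X = (-1 - 5)**2 = (-6)**2 = 36)
s(V, G) = V (s(V, G) = 0 + V = V)
-3632/1608 + T/s(X, 5) = -3632/1608 + 71/36 = -3632*1/1608 + 71*(1/36) = -454/201 + 71/36 = -691/2412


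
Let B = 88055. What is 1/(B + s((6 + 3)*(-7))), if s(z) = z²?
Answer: 1/92024 ≈ 1.0867e-5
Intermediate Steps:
1/(B + s((6 + 3)*(-7))) = 1/(88055 + ((6 + 3)*(-7))²) = 1/(88055 + (9*(-7))²) = 1/(88055 + (-63)²) = 1/(88055 + 3969) = 1/92024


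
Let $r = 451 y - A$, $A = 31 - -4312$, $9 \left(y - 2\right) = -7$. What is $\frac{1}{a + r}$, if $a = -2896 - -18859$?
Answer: $\frac{9}{109541} \approx 8.2161 \cdot 10^{-5}$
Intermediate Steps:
$y = \frac{11}{9}$ ($y = 2 + \frac{1}{9} \left(-7\right) = 2 - \frac{7}{9} = \frac{11}{9} \approx 1.2222$)
$A = 4343$ ($A = 31 + 4312 = 4343$)
$a = 15963$ ($a = -2896 + 18859 = 15963$)
$r = - \frac{34126}{9}$ ($r = 451 \cdot \frac{11}{9} - 4343 = \frac{4961}{9} - 4343 = - \frac{34126}{9} \approx -3791.8$)
$\frac{1}{a + r} = \frac{1}{15963 - \frac{34126}{9}} = \frac{1}{\frac{109541}{9}} = \frac{9}{109541}$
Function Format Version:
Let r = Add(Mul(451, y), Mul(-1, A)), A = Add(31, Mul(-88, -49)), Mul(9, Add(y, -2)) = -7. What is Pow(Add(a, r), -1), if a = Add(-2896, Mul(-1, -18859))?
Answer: Rational(9, 109541) ≈ 8.2161e-5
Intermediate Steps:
y = Rational(11, 9) (y = Add(2, Mul(Rational(1, 9), -7)) = Add(2, Rational(-7, 9)) = Rational(11, 9) ≈ 1.2222)
A = 4343 (A = Add(31, 4312) = 4343)
a = 15963 (a = Add(-2896, 18859) = 15963)
r = Rational(-34126, 9) (r = Add(Mul(451, Rational(11, 9)), Mul(-1, 4343)) = Add(Rational(4961, 9), -4343) = Rational(-34126, 9) ≈ -3791.8)
Pow(Add(a, r), -1) = Pow(Add(15963, Rational(-34126, 9)), -1) = Pow(Rational(109541, 9), -1) = Rational(9, 109541)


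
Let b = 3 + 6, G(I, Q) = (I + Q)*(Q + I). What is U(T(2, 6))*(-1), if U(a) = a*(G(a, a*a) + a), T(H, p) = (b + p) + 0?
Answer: -864225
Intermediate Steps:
G(I, Q) = (I + Q)² (G(I, Q) = (I + Q)*(I + Q) = (I + Q)²)
b = 9
T(H, p) = 9 + p (T(H, p) = (9 + p) + 0 = 9 + p)
U(a) = a*(a + (a + a²)²) (U(a) = a*((a + a*a)² + a) = a*((a + a²)² + a) = a*(a + (a + a²)²))
U(T(2, 6))*(-1) = ((9 + 6)²*(1 + (9 + 6)*(1 + (9 + 6))²))*(-1) = (15²*(1 + 15*(1 + 15)²))*(-1) = (225*(1 + 15*16²))*(-1) = (225*(1 + 15*256))*(-1) = (225*(1 + 3840))*(-1) = (225*3841)*(-1) = 864225*(-1) = -864225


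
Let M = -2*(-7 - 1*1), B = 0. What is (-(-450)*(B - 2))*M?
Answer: -14400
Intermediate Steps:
M = 16 (M = -2*(-7 - 1) = -2*(-8) = 16)
(-(-450)*(B - 2))*M = -(-450)*(0 - 2)*16 = -(-450)*(-2)*16 = -90*10*16 = -900*16 = -14400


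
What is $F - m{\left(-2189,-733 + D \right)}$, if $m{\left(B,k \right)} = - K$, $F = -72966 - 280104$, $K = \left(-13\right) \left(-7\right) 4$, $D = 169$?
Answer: $-352706$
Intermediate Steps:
$K = 364$ ($K = 91 \cdot 4 = 364$)
$F = -353070$ ($F = -72966 - 280104 = -353070$)
$m{\left(B,k \right)} = -364$ ($m{\left(B,k \right)} = \left(-1\right) 364 = -364$)
$F - m{\left(-2189,-733 + D \right)} = -353070 - -364 = -353070 + 364 = -352706$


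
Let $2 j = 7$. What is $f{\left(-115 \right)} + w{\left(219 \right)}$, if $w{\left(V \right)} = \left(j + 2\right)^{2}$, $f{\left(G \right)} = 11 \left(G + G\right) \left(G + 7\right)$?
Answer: $\frac{1093081}{4} \approx 2.7327 \cdot 10^{5}$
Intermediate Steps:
$j = \frac{7}{2}$ ($j = \frac{1}{2} \cdot 7 = \frac{7}{2} \approx 3.5$)
$f{\left(G \right)} = 22 G \left(7 + G\right)$ ($f{\left(G \right)} = 11 \cdot 2 G \left(7 + G\right) = 22 G \left(7 + G\right)$)
$w{\left(V \right)} = \frac{121}{4}$ ($w{\left(V \right)} = \left(\frac{7}{2} + 2\right)^{2} = \left(\frac{11}{2}\right)^{2} = \frac{121}{4}$)
$f{\left(-115 \right)} + w{\left(219 \right)} = 22 \left(-115\right) \left(7 - 115\right) + \frac{121}{4} = 22 \left(-115\right) \left(-108\right) + \frac{121}{4} = 273240 + \frac{121}{4} = \frac{1093081}{4}$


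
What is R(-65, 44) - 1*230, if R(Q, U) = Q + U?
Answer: -251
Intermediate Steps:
R(-65, 44) - 1*230 = (-65 + 44) - 1*230 = -21 - 230 = -251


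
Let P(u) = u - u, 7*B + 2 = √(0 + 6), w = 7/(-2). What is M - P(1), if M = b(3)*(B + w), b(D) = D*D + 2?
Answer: -583/14 + 11*√6/7 ≈ -37.794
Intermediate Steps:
w = -7/2 (w = 7*(-½) = -7/2 ≈ -3.5000)
B = -2/7 + √6/7 (B = -2/7 + √(0 + 6)/7 = -2/7 + √6/7 ≈ 0.064213)
P(u) = 0
b(D) = 2 + D² (b(D) = D² + 2 = 2 + D²)
M = -583/14 + 11*√6/7 (M = (2 + 3²)*((-2/7 + √6/7) - 7/2) = (2 + 9)*(-53/14 + √6/7) = 11*(-53/14 + √6/7) = -583/14 + 11*√6/7 ≈ -37.794)
M - P(1) = (-583/14 + 11*√6/7) - 1*0 = (-583/14 + 11*√6/7) + 0 = -583/14 + 11*√6/7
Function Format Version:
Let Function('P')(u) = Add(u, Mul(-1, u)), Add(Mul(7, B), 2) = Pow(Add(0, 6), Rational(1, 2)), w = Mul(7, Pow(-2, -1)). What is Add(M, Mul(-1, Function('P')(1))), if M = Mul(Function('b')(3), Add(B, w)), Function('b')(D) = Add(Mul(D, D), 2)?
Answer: Add(Rational(-583, 14), Mul(Rational(11, 7), Pow(6, Rational(1, 2)))) ≈ -37.794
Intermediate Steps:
w = Rational(-7, 2) (w = Mul(7, Rational(-1, 2)) = Rational(-7, 2) ≈ -3.5000)
B = Add(Rational(-2, 7), Mul(Rational(1, 7), Pow(6, Rational(1, 2)))) (B = Add(Rational(-2, 7), Mul(Rational(1, 7), Pow(Add(0, 6), Rational(1, 2)))) = Add(Rational(-2, 7), Mul(Rational(1, 7), Pow(6, Rational(1, 2)))) ≈ 0.064213)
Function('P')(u) = 0
Function('b')(D) = Add(2, Pow(D, 2)) (Function('b')(D) = Add(Pow(D, 2), 2) = Add(2, Pow(D, 2)))
M = Add(Rational(-583, 14), Mul(Rational(11, 7), Pow(6, Rational(1, 2)))) (M = Mul(Add(2, Pow(3, 2)), Add(Add(Rational(-2, 7), Mul(Rational(1, 7), Pow(6, Rational(1, 2)))), Rational(-7, 2))) = Mul(Add(2, 9), Add(Rational(-53, 14), Mul(Rational(1, 7), Pow(6, Rational(1, 2))))) = Mul(11, Add(Rational(-53, 14), Mul(Rational(1, 7), Pow(6, Rational(1, 2))))) = Add(Rational(-583, 14), Mul(Rational(11, 7), Pow(6, Rational(1, 2)))) ≈ -37.794)
Add(M, Mul(-1, Function('P')(1))) = Add(Add(Rational(-583, 14), Mul(Rational(11, 7), Pow(6, Rational(1, 2)))), Mul(-1, 0)) = Add(Add(Rational(-583, 14), Mul(Rational(11, 7), Pow(6, Rational(1, 2)))), 0) = Add(Rational(-583, 14), Mul(Rational(11, 7), Pow(6, Rational(1, 2))))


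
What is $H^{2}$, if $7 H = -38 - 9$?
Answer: $\frac{2209}{49} \approx 45.082$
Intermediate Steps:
$H = - \frac{47}{7}$ ($H = \frac{-38 - 9}{7} = \frac{1}{7} \left(-47\right) = - \frac{47}{7} \approx -6.7143$)
$H^{2} = \left(- \frac{47}{7}\right)^{2} = \frac{2209}{49}$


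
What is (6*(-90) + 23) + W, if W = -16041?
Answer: -16558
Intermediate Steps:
(6*(-90) + 23) + W = (6*(-90) + 23) - 16041 = (-540 + 23) - 16041 = -517 - 16041 = -16558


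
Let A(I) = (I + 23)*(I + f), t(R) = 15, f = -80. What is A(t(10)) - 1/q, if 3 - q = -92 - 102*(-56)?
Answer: -13873989/5617 ≈ -2470.0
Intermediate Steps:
A(I) = (-80 + I)*(23 + I) (A(I) = (I + 23)*(I - 80) = (23 + I)*(-80 + I) = (-80 + I)*(23 + I))
q = -5617 (q = 3 - (-92 - 102*(-56)) = 3 - (-92 + 5712) = 3 - 1*5620 = 3 - 5620 = -5617)
A(t(10)) - 1/q = (-1840 + 15² - 57*15) - 1/(-5617) = (-1840 + 225 - 855) - 1*(-1/5617) = -2470 + 1/5617 = -13873989/5617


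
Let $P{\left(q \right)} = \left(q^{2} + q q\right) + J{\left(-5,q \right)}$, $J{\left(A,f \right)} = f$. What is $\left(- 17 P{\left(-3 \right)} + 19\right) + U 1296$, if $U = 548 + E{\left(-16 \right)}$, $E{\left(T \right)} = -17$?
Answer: $687940$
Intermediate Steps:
$P{\left(q \right)} = q + 2 q^{2}$ ($P{\left(q \right)} = \left(q^{2} + q q\right) + q = \left(q^{2} + q^{2}\right) + q = 2 q^{2} + q = q + 2 q^{2}$)
$U = 531$ ($U = 548 - 17 = 531$)
$\left(- 17 P{\left(-3 \right)} + 19\right) + U 1296 = \left(- 17 \left(- 3 \left(1 + 2 \left(-3\right)\right)\right) + 19\right) + 531 \cdot 1296 = \left(- 17 \left(- 3 \left(1 - 6\right)\right) + 19\right) + 688176 = \left(- 17 \left(\left(-3\right) \left(-5\right)\right) + 19\right) + 688176 = \left(\left(-17\right) 15 + 19\right) + 688176 = \left(-255 + 19\right) + 688176 = -236 + 688176 = 687940$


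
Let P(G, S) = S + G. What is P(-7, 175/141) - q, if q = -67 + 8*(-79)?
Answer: 97747/141 ≈ 693.24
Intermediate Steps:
P(G, S) = G + S
q = -699 (q = -67 - 632 = -699)
P(-7, 175/141) - q = (-7 + 175/141) - 1*(-699) = (-7 + 175*(1/141)) + 699 = (-7 + 175/141) + 699 = -812/141 + 699 = 97747/141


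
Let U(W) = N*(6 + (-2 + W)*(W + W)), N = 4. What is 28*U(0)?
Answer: 672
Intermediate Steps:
U(W) = 24 + 8*W*(-2 + W) (U(W) = 4*(6 + (-2 + W)*(W + W)) = 4*(6 + (-2 + W)*(2*W)) = 4*(6 + 2*W*(-2 + W)) = 24 + 8*W*(-2 + W))
28*U(0) = 28*(24 - 16*0 + 8*0²) = 28*(24 + 0 + 8*0) = 28*(24 + 0 + 0) = 28*24 = 672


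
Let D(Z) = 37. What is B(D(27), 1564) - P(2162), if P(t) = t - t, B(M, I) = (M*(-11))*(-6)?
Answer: 2442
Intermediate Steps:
B(M, I) = 66*M (B(M, I) = -11*M*(-6) = 66*M)
P(t) = 0
B(D(27), 1564) - P(2162) = 66*37 - 1*0 = 2442 + 0 = 2442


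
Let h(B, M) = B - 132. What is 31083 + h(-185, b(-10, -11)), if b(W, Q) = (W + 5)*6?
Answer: 30766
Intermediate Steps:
b(W, Q) = 30 + 6*W (b(W, Q) = (5 + W)*6 = 30 + 6*W)
h(B, M) = -132 + B
31083 + h(-185, b(-10, -11)) = 31083 + (-132 - 185) = 31083 - 317 = 30766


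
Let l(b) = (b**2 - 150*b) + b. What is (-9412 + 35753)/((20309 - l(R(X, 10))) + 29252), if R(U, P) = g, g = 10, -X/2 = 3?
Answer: 26341/50951 ≈ 0.51699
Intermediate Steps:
X = -6 (X = -2*3 = -6)
R(U, P) = 10
l(b) = b**2 - 149*b
(-9412 + 35753)/((20309 - l(R(X, 10))) + 29252) = (-9412 + 35753)/((20309 - 10*(-149 + 10)) + 29252) = 26341/((20309 - 10*(-139)) + 29252) = 26341/((20309 - 1*(-1390)) + 29252) = 26341/((20309 + 1390) + 29252) = 26341/(21699 + 29252) = 26341/50951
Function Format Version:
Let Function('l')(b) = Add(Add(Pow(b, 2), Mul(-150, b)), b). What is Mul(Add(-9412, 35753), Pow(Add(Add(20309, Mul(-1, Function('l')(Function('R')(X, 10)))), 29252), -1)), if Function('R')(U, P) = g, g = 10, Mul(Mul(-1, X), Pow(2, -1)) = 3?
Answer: Rational(26341, 50951) ≈ 0.51699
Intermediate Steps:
X = -6 (X = Mul(-2, 3) = -6)
Function('R')(U, P) = 10
Function('l')(b) = Add(Pow(b, 2), Mul(-149, b))
Mul(Add(-9412, 35753), Pow(Add(Add(20309, Mul(-1, Function('l')(Function('R')(X, 10)))), 29252), -1)) = Mul(Add(-9412, 35753), Pow(Add(Add(20309, Mul(-1, Mul(10, Add(-149, 10)))), 29252), -1)) = Mul(26341, Pow(Add(Add(20309, Mul(-1, Mul(10, -139))), 29252), -1)) = Mul(26341, Pow(Add(Add(20309, Mul(-1, -1390)), 29252), -1)) = Mul(26341, Pow(Add(Add(20309, 1390), 29252), -1)) = Mul(26341, Pow(Add(21699, 29252), -1)) = Mul(26341, Pow(50951, -1)) = Mul(26341, Rational(1, 50951)) = Rational(26341, 50951)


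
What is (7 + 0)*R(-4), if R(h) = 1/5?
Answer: 7/5 ≈ 1.4000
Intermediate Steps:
R(h) = ⅕
(7 + 0)*R(-4) = (7 + 0)*(⅕) = 7*(⅕) = 7/5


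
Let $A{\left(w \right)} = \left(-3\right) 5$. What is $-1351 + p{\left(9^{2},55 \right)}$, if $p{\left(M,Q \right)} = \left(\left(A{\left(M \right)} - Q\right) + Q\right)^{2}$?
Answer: $-1126$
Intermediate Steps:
$A{\left(w \right)} = -15$
$p{\left(M,Q \right)} = 225$ ($p{\left(M,Q \right)} = \left(\left(-15 - Q\right) + Q\right)^{2} = \left(-15\right)^{2} = 225$)
$-1351 + p{\left(9^{2},55 \right)} = -1351 + 225 = -1126$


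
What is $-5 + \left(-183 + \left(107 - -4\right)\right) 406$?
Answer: $-29237$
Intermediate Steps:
$-5 + \left(-183 + \left(107 - -4\right)\right) 406 = -5 + \left(-183 + \left(107 + 4\right)\right) 406 = -5 + \left(-183 + 111\right) 406 = -5 - 29232 = -29237$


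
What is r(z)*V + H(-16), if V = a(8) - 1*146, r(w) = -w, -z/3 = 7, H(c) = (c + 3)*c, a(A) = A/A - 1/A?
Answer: -22717/8 ≈ -2839.6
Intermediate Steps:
a(A) = 1 - 1/A
H(c) = c*(3 + c) (H(c) = (3 + c)*c = c*(3 + c))
z = -21 (z = -3*7 = -21)
V = -1161/8 (V = (-1 + 8)/8 - 1*146 = (1/8)*7 - 146 = 7/8 - 146 = -1161/8 ≈ -145.13)
r(z)*V + H(-16) = -1*(-21)*(-1161/8) - 16*(3 - 16) = 21*(-1161/8) - 16*(-13) = -24381/8 + 208 = -22717/8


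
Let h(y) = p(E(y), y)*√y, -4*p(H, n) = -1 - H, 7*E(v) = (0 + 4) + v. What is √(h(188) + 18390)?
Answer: √(3604440 + 2786*√47)/14 ≈ 135.97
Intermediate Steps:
E(v) = 4/7 + v/7 (E(v) = ((0 + 4) + v)/7 = (4 + v)/7 = 4/7 + v/7)
p(H, n) = ¼ + H/4 (p(H, n) = -(-1 - H)/4 = ¼ + H/4)
h(y) = √y*(11/28 + y/28) (h(y) = (¼ + (4/7 + y/7)/4)*√y = (¼ + (⅐ + y/28))*√y = (11/28 + y/28)*√y = √y*(11/28 + y/28))
√(h(188) + 18390) = √(√188*(11 + 188)/28 + 18390) = √((1/28)*(2*√47)*199 + 18390) = √(199*√47/14 + 18390) = √(18390 + 199*√47/14)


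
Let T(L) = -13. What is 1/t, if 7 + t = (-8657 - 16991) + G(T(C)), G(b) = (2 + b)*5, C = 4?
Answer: -1/25710 ≈ -3.8895e-5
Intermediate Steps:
G(b) = 10 + 5*b
t = -25710 (t = -7 + ((-8657 - 16991) + (10 + 5*(-13))) = -7 + (-25648 + (10 - 65)) = -7 + (-25648 - 55) = -7 - 25703 = -25710)
1/t = 1/(-25710) = -1/25710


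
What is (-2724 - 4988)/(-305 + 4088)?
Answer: -7712/3783 ≈ -2.0386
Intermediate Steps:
(-2724 - 4988)/(-305 + 4088) = -7712/3783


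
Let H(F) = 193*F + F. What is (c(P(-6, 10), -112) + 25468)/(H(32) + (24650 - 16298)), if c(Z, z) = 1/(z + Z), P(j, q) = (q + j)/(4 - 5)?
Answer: 422041/241280 ≈ 1.7492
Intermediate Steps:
P(j, q) = -j - q (P(j, q) = (j + q)/(-1) = (j + q)*(-1) = -j - q)
c(Z, z) = 1/(Z + z)
H(F) = 194*F
(c(P(-6, 10), -112) + 25468)/(H(32) + (24650 - 16298)) = (1/((-1*(-6) - 1*10) - 112) + 25468)/(194*32 + (24650 - 16298)) = (1/((6 - 10) - 112) + 25468)/(6208 + 8352) = (1/(-4 - 112) + 25468)/14560 = (1/(-116) + 25468)*(1/14560) = (-1/116 + 25468)*(1/14560) = (2954287/116)*(1/14560) = 422041/241280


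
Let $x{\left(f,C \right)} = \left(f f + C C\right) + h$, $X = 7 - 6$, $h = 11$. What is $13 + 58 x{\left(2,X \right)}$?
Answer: $941$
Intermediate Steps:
$X = 1$
$x{\left(f,C \right)} = 11 + C^{2} + f^{2}$ ($x{\left(f,C \right)} = \left(f f + C C\right) + 11 = \left(f^{2} + C^{2}\right) + 11 = \left(C^{2} + f^{2}\right) + 11 = 11 + C^{2} + f^{2}$)
$13 + 58 x{\left(2,X \right)} = 13 + 58 \left(11 + 1^{2} + 2^{2}\right) = 13 + 58 \left(11 + 1 + 4\right) = 13 + 58 \cdot 16 = 13 + 928 = 941$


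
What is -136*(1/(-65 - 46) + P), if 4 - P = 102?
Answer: 1479544/111 ≈ 13329.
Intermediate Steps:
P = -98 (P = 4 - 1*102 = 4 - 102 = -98)
-136*(1/(-65 - 46) + P) = -136*(1/(-65 - 46) - 98) = -136*(1/(-111) - 98) = -136*(-1/111 - 98) = -136*(-10879/111) = 1479544/111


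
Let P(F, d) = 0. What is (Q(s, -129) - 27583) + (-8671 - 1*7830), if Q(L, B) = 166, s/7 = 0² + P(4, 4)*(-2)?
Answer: -43918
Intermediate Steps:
s = 0 (s = 7*(0² + 0*(-2)) = 7*(0 + 0) = 7*0 = 0)
(Q(s, -129) - 27583) + (-8671 - 1*7830) = (166 - 27583) + (-8671 - 1*7830) = -27417 + (-8671 - 7830) = -27417 - 16501 = -43918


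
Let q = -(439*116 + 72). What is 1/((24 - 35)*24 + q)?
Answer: -1/51260 ≈ -1.9508e-5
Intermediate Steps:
q = -50996 (q = -(50924 + 72) = -1*50996 = -50996)
1/((24 - 35)*24 + q) = 1/((24 - 35)*24 - 50996) = 1/(-11*24 - 50996) = 1/(-264 - 50996) = 1/(-51260) = -1/51260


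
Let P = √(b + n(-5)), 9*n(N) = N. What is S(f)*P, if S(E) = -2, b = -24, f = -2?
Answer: -2*I*√221/3 ≈ -9.9107*I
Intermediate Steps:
n(N) = N/9
P = I*√221/3 (P = √(-24 + (⅑)*(-5)) = √(-24 - 5/9) = √(-221/9) = I*√221/3 ≈ 4.9554*I)
S(f)*P = -2*I*√221/3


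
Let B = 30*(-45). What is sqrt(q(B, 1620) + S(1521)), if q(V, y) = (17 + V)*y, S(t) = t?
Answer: 3*I*sqrt(239771) ≈ 1469.0*I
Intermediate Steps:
B = -1350
q(V, y) = y*(17 + V)
sqrt(q(B, 1620) + S(1521)) = sqrt(1620*(17 - 1350) + 1521) = sqrt(1620*(-1333) + 1521) = sqrt(-2159460 + 1521) = sqrt(-2157939) = 3*I*sqrt(239771)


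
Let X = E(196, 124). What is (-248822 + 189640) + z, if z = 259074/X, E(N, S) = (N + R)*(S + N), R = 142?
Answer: -3200433023/54080 ≈ -59180.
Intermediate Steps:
E(N, S) = (142 + N)*(N + S) (E(N, S) = (N + 142)*(S + N) = (142 + N)*(N + S))
X = 108160 (X = 196² + 142*196 + 142*124 + 196*124 = 38416 + 27832 + 17608 + 24304 = 108160)
z = 129537/54080 (z = 259074/108160 = 259074*(1/108160) = 129537/54080 ≈ 2.3953)
(-248822 + 189640) + z = (-248822 + 189640) + 129537/54080 = -59182 + 129537/54080 = -3200433023/54080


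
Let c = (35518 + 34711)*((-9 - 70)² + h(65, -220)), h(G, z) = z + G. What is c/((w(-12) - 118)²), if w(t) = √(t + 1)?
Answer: 427413694/(118 - I*√11)² ≈ 30624.0 + 1722.8*I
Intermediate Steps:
h(G, z) = G + z
w(t) = √(1 + t)
c = 427413694 (c = (35518 + 34711)*((-9 - 70)² + (65 - 220)) = 70229*((-79)² - 155) = 70229*(6241 - 155) = 70229*6086 = 427413694)
c/((w(-12) - 118)²) = 427413694/((√(1 - 12) - 118)²) = 427413694/((√(-11) - 118)²) = 427413694/((I*√11 - 118)²) = 427413694/((-118 + I*√11)²) = 427413694/(-118 + I*√11)²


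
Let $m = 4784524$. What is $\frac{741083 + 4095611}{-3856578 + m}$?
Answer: $\frac{2418347}{463973} \approx 5.2123$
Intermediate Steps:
$\frac{741083 + 4095611}{-3856578 + m} = \frac{741083 + 4095611}{-3856578 + 4784524} = \frac{4836694}{927946} = 4836694 \cdot \frac{1}{927946} = \frac{2418347}{463973}$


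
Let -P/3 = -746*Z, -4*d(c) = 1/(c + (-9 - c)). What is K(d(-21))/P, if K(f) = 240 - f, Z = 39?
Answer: 8639/3142152 ≈ 0.0027494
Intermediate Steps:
d(c) = 1/36 (d(c) = -1/(4*(c + (-9 - c))) = -1/4/(-9) = -1/4*(-1/9) = 1/36)
P = 87282 (P = -(-2238)*39 = -3*(-29094) = 87282)
K(d(-21))/P = (240 - 1*1/36)/87282 = (240 - 1/36)*(1/87282) = (8639/36)*(1/87282) = 8639/3142152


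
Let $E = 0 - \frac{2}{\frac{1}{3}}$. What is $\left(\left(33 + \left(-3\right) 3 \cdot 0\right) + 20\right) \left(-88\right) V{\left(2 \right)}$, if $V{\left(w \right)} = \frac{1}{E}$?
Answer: $\frac{2332}{3} \approx 777.33$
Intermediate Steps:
$E = -6$ ($E = 0 - 2 \frac{1}{\frac{1}{3}} = 0 - 6 = -6$)
$V{\left(w \right)} = - \frac{1}{6}$ ($V{\left(w \right)} = \frac{1}{-6} = - \frac{1}{6}$)
$\left(\left(33 + \left(-3\right) 3 \cdot 0\right) + 20\right) \left(-88\right) V{\left(2 \right)} = \left(\left(33 + \left(-3\right) 3 \cdot 0\right) + 20\right) \left(-88\right) \left(- \frac{1}{6}\right) = \left(\left(33 - 0\right) + 20\right) \left(-88\right) \left(- \frac{1}{6}\right) = \left(\left(33 + 0\right) + 20\right) \left(-88\right) \left(- \frac{1}{6}\right) = \left(33 + 20\right) \left(-88\right) \left(- \frac{1}{6}\right) = 53 \left(-88\right) \left(- \frac{1}{6}\right) = \left(-4664\right) \left(- \frac{1}{6}\right) = \frac{2332}{3}$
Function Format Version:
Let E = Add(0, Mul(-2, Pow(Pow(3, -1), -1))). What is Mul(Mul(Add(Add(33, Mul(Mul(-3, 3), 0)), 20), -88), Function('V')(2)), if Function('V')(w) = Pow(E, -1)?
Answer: Rational(2332, 3) ≈ 777.33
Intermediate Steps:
E = -6 (E = Add(0, Mul(-2, Pow(Rational(1, 3), -1))) = Add(0, Mul(-2, 3)) = Add(0, -6) = -6)
Function('V')(w) = Rational(-1, 6) (Function('V')(w) = Pow(-6, -1) = Rational(-1, 6))
Mul(Mul(Add(Add(33, Mul(Mul(-3, 3), 0)), 20), -88), Function('V')(2)) = Mul(Mul(Add(Add(33, Mul(Mul(-3, 3), 0)), 20), -88), Rational(-1, 6)) = Mul(Mul(Add(Add(33, Mul(-9, 0)), 20), -88), Rational(-1, 6)) = Mul(Mul(Add(Add(33, 0), 20), -88), Rational(-1, 6)) = Mul(Mul(Add(33, 20), -88), Rational(-1, 6)) = Mul(Mul(53, -88), Rational(-1, 6)) = Mul(-4664, Rational(-1, 6)) = Rational(2332, 3)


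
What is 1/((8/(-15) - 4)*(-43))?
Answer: 15/2924 ≈ 0.0051300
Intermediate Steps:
1/((8/(-15) - 4)*(-43)) = 1/((8*(-1/15) - 4)*(-43)) = 1/((-8/15 - 4)*(-43)) = 1/(-68/15*(-43)) = 1/(2924/15) = 15/2924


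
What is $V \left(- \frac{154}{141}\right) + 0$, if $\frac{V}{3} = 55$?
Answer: $- \frac{8470}{47} \approx -180.21$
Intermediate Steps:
$V = 165$ ($V = 3 \cdot 55 = 165$)
$V \left(- \frac{154}{141}\right) + 0 = 165 \left(- \frac{154}{141}\right) + 0 = - \frac{8470}{47} + 0 = - \frac{8470}{47}$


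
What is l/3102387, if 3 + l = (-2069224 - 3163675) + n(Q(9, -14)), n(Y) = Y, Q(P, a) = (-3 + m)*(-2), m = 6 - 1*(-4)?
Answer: -5232916/3102387 ≈ -1.6867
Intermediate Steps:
m = 10 (m = 6 + 4 = 10)
Q(P, a) = -14 (Q(P, a) = (-3 + 10)*(-2) = 7*(-2) = -14)
l = -5232916 (l = -3 + ((-2069224 - 3163675) - 14) = -3 + (-5232899 - 14) = -3 - 5232913 = -5232916)
l/3102387 = -5232916/3102387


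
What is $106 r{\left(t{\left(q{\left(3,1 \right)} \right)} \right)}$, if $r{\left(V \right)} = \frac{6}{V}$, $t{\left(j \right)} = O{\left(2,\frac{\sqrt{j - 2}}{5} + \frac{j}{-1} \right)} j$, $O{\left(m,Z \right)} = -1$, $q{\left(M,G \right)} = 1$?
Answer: $-636$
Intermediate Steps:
$t{\left(j \right)} = - j$
$106 r{\left(t{\left(q{\left(3,1 \right)} \right)} \right)} = 106 \frac{6}{\left(-1\right) 1} = 106 \frac{6}{-1} = 106 \cdot 6 \left(-1\right) = 106 \left(-6\right) = -636$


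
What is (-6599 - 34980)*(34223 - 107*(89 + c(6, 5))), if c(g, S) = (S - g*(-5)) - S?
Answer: -893532710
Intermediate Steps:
c(g, S) = 5*g (c(g, S) = (S - (-5)*g) - S = (S + 5*g) - S = 5*g)
(-6599 - 34980)*(34223 - 107*(89 + c(6, 5))) = (-6599 - 34980)*(34223 - 107*(89 + 5*6)) = -41579*(34223 - 107*(89 + 30)) = -41579*(34223 - 107*119) = -41579*(34223 - 12733) = -41579*21490 = -893532710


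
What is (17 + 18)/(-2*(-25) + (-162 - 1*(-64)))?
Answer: -35/48 ≈ -0.72917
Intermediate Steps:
(17 + 18)/(-2*(-25) + (-162 - 1*(-64))) = 35/(50 + (-162 + 64)) = 35/(50 - 98) = 35/(-48) = 35*(-1/48) = -35/48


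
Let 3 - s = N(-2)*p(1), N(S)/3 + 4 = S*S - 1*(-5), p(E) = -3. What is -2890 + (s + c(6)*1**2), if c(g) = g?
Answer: -2836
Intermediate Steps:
N(S) = 3 + 3*S**2 (N(S) = -12 + 3*(S*S - 1*(-5)) = -12 + 3*(S**2 + 5) = -12 + 3*(5 + S**2) = -12 + (15 + 3*S**2) = 3 + 3*S**2)
s = 48 (s = 3 - (3 + 3*(-2)**2)*(-3) = 3 - (3 + 3*4)*(-3) = 3 - (3 + 12)*(-3) = 3 - 15*(-3) = 3 - 1*(-45) = 3 + 45 = 48)
-2890 + (s + c(6)*1**2) = -2890 + (48 + 6*1**2) = -2890 + (48 + 6*1) = -2890 + (48 + 6) = -2890 + 54 = -2836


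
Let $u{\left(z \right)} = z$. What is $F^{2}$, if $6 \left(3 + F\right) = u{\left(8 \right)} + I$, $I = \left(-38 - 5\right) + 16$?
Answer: $\frac{1369}{36} \approx 38.028$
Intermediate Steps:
$I = -27$ ($I = -43 + 16 = -27$)
$F = - \frac{37}{6}$ ($F = -3 + \frac{8 - 27}{6} = -3 + \frac{1}{6} \left(-19\right) = -3 - \frac{19}{6} = - \frac{37}{6} \approx -6.1667$)
$F^{2} = \left(- \frac{37}{6}\right)^{2} = \frac{1369}{36}$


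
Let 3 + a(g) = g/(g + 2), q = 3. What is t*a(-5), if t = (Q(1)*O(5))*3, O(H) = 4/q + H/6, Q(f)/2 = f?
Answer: -52/3 ≈ -17.333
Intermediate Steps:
Q(f) = 2*f
a(g) = -3 + g/(2 + g) (a(g) = -3 + g/(g + 2) = -3 + g/(2 + g))
O(H) = 4/3 + H/6
t = 13 (t = ((2*1)*(4/3 + (⅙)*5))*3 = (2*(4/3 + ⅚))*3 = (2*(13/6))*3 = (13/3)*3 = 13)
t*a(-5) = 13*(2*(-3 - 1*(-5))/(2 - 5)) = 13*(2*(-3 + 5)/(-3)) = 13*(2*(-⅓)*2) = 13*(-4/3) = -52/3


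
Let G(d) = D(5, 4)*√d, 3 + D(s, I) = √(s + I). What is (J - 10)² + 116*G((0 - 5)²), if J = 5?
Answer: 25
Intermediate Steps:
D(s, I) = -3 + √(I + s) (D(s, I) = -3 + √(s + I) = -3 + √(I + s))
G(d) = 0 (G(d) = (-3 + √(4 + 5))*√d = (-3 + √9)*√d = (-3 + 3)*√d = 0*√d = 0)
(J - 10)² + 116*G((0 - 5)²) = (5 - 10)² + 116*0 = (-5)² + 0 = 25 + 0 = 25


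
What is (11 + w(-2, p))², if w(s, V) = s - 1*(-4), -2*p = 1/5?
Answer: 169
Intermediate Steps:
p = -⅒ (p = -½/5 = -½*⅕ = -⅒ ≈ -0.10000)
w(s, V) = 4 + s (w(s, V) = s + 4 = 4 + s)
(11 + w(-2, p))² = (11 + (4 - 2))² = (11 + 2)² = 13² = 169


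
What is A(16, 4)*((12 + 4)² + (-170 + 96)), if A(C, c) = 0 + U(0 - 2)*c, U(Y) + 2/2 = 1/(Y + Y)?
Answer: -910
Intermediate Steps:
U(Y) = -1 + 1/(2*Y) (U(Y) = -1 + 1/(Y + Y) = -1 + 1/(2*Y))
A(C, c) = -5*c/4 (A(C, c) = 0 + ((½ - (0 - 2))/(0 - 2))*c = 0 + ((½ - 1*(-2))/(-2))*c = 0 + (-(½ + 2)/2)*c = 0 + (-½*5/2)*c = 0 - 5*c/4 = -5*c/4)
A(16, 4)*((12 + 4)² + (-170 + 96)) = (-5/4*4)*((12 + 4)² + (-170 + 96)) = -5*(16² - 74) = -5*(256 - 74) = -5*182 = -910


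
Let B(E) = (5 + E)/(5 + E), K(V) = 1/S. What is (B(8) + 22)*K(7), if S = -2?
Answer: -23/2 ≈ -11.500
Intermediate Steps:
K(V) = -½ (K(V) = 1/(-2) = -½)
B(E) = 1
(B(8) + 22)*K(7) = (1 + 22)*(-½) = 23*(-½) = -23/2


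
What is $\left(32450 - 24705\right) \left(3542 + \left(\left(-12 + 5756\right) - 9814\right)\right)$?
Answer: $-4089360$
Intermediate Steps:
$\left(32450 - 24705\right) \left(3542 + \left(\left(-12 + 5756\right) - 9814\right)\right) = 7745 \left(3542 + \left(5744 - 9814\right)\right) = 7745 \left(3542 - 4070\right) = 7745 \left(-528\right) = -4089360$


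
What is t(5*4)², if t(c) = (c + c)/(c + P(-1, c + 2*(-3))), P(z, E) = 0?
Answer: 4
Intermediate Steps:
t(c) = 2 (t(c) = (c + c)/(c + 0) = (2*c)/c = 2)
t(5*4)² = 2² = 4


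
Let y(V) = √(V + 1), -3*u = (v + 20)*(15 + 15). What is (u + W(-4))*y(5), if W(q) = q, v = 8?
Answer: -284*√6 ≈ -695.66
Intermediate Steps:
u = -280 (u = -(8 + 20)*(15 + 15)/3 = -28*30/3 = -⅓*840 = -280)
y(V) = √(1 + V)
(u + W(-4))*y(5) = (-280 - 4)*√(1 + 5) = -284*√6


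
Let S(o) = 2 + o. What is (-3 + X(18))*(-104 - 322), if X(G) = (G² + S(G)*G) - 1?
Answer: -289680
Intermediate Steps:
X(G) = -1 + G² + G*(2 + G) (X(G) = (G² + (2 + G)*G) - 1 = (G² + G*(2 + G)) - 1 = -1 + G² + G*(2 + G))
(-3 + X(18))*(-104 - 322) = (-3 + (-1 + 18² + 18*(2 + 18)))*(-104 - 322) = (-3 + (-1 + 324 + 18*20))*(-426) = (-3 + (-1 + 324 + 360))*(-426) = (-3 + 683)*(-426) = 680*(-426) = -289680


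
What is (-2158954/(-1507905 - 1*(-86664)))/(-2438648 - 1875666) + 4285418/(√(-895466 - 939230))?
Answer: -1079477/3065839971837 - 2142709*I*√458674/458674 ≈ -3.521e-7 - 3163.8*I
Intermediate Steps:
(-2158954/(-1507905 - 1*(-86664)))/(-2438648 - 1875666) + 4285418/(√(-895466 - 939230)) = -2158954/(-1507905 + 86664)/(-4314314) + 4285418/(√(-1834696)) = -2158954/(-1421241)*(-1/4314314) + 4285418/((2*I*√458674)) = -2158954*(-1/1421241)*(-1/4314314) + 4285418*(-I*√458674/917348) = (2158954/1421241)*(-1/4314314) - 2142709*I*√458674/458674 = -1079477/3065839971837 - 2142709*I*√458674/458674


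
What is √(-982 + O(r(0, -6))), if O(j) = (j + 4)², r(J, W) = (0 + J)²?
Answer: I*√966 ≈ 31.081*I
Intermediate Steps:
r(J, W) = J²
O(j) = (4 + j)²
√(-982 + O(r(0, -6))) = √(-982 + (4 + 0²)²) = √(-982 + (4 + 0)²) = √(-982 + 4²) = √(-982 + 16) = √(-966) = I*√966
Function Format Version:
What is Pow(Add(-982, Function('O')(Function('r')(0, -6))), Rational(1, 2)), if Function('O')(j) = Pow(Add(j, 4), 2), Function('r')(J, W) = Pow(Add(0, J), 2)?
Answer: Mul(I, Pow(966, Rational(1, 2))) ≈ Mul(31.081, I)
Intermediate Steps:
Function('r')(J, W) = Pow(J, 2)
Function('O')(j) = Pow(Add(4, j), 2)
Pow(Add(-982, Function('O')(Function('r')(0, -6))), Rational(1, 2)) = Pow(Add(-982, Pow(Add(4, Pow(0, 2)), 2)), Rational(1, 2)) = Pow(Add(-982, Pow(Add(4, 0), 2)), Rational(1, 2)) = Pow(Add(-982, Pow(4, 2)), Rational(1, 2)) = Pow(Add(-982, 16), Rational(1, 2)) = Pow(-966, Rational(1, 2)) = Mul(I, Pow(966, Rational(1, 2)))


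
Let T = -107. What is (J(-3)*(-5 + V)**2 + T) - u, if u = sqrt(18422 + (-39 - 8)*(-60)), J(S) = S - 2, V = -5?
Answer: -607 - sqrt(21242) ≈ -752.75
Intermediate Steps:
J(S) = -2 + S
u = sqrt(21242) (u = sqrt(18422 - 47*(-60)) = sqrt(18422 + 2820) = sqrt(21242) ≈ 145.75)
(J(-3)*(-5 + V)**2 + T) - u = ((-2 - 3)*(-5 - 5)**2 - 107) - sqrt(21242) = (-5*(-10)**2 - 107) - sqrt(21242) = (-5*100 - 107) - sqrt(21242) = (-500 - 107) - sqrt(21242) = -607 - sqrt(21242)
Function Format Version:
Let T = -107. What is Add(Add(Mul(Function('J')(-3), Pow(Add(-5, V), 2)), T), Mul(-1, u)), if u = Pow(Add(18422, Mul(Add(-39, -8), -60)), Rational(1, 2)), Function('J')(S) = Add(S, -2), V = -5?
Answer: Add(-607, Mul(-1, Pow(21242, Rational(1, 2)))) ≈ -752.75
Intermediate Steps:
Function('J')(S) = Add(-2, S)
u = Pow(21242, Rational(1, 2)) (u = Pow(Add(18422, Mul(-47, -60)), Rational(1, 2)) = Pow(Add(18422, 2820), Rational(1, 2)) = Pow(21242, Rational(1, 2)) ≈ 145.75)
Add(Add(Mul(Function('J')(-3), Pow(Add(-5, V), 2)), T), Mul(-1, u)) = Add(Add(Mul(Add(-2, -3), Pow(Add(-5, -5), 2)), -107), Mul(-1, Pow(21242, Rational(1, 2)))) = Add(Add(Mul(-5, Pow(-10, 2)), -107), Mul(-1, Pow(21242, Rational(1, 2)))) = Add(Add(Mul(-5, 100), -107), Mul(-1, Pow(21242, Rational(1, 2)))) = Add(Add(-500, -107), Mul(-1, Pow(21242, Rational(1, 2)))) = Add(-607, Mul(-1, Pow(21242, Rational(1, 2))))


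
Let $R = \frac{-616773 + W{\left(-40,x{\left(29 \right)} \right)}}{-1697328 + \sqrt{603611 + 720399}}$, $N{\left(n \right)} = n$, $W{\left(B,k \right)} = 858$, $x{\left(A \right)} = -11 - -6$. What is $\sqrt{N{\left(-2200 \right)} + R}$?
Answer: $\frac{\sqrt{-18256341232556010913851128320 + 1774402467307260210 \sqrt{1324010}}}{2880921015574} \approx 46.9 i$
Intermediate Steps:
$x{\left(A \right)} = -5$ ($x{\left(A \right)} = -11 + 6 = -5$)
$R = - \frac{615915}{-1697328 + \sqrt{1324010}}$ ($R = \frac{-616773 + 858}{-1697328 + \sqrt{603611 + 720399}} = - \frac{615915}{-1697328 + \sqrt{1324010}} \approx 0.36312$)
$\sqrt{N{\left(-2200 \right)} + R} = \sqrt{-2200 + \left(\frac{522704887560}{1440460507787} + \frac{615915 \sqrt{1324010}}{2880921015574}\right)} = \sqrt{- \frac{3168490412243840}{1440460507787} + \frac{615915 \sqrt{1324010}}{2880921015574}}$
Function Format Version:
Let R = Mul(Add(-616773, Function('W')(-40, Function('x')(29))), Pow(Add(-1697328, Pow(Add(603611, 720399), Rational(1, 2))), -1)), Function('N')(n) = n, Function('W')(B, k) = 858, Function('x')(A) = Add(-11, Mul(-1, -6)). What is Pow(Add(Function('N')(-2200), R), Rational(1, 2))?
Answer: Mul(Rational(1, 2880921015574), Pow(Add(-18256341232556010913851128320, Mul(1774402467307260210, Pow(1324010, Rational(1, 2)))), Rational(1, 2))) ≈ Mul(46.900, I)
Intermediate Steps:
Function('x')(A) = -5 (Function('x')(A) = Add(-11, 6) = -5)
R = Mul(-615915, Pow(Add(-1697328, Pow(1324010, Rational(1, 2))), -1)) (R = Mul(Add(-616773, 858), Pow(Add(-1697328, Pow(Add(603611, 720399), Rational(1, 2))), -1)) = Mul(-615915, Pow(Add(-1697328, Pow(1324010, Rational(1, 2))), -1)) ≈ 0.36312)
Pow(Add(Function('N')(-2200), R), Rational(1, 2)) = Pow(Add(-2200, Add(Rational(522704887560, 1440460507787), Mul(Rational(615915, 2880921015574), Pow(1324010, Rational(1, 2))))), Rational(1, 2)) = Pow(Add(Rational(-3168490412243840, 1440460507787), Mul(Rational(615915, 2880921015574), Pow(1324010, Rational(1, 2)))), Rational(1, 2))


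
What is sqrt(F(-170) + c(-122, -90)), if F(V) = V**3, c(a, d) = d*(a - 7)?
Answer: I*sqrt(4901390) ≈ 2213.9*I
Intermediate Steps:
c(a, d) = d*(-7 + a)
sqrt(F(-170) + c(-122, -90)) = sqrt((-170)**3 - 90*(-7 - 122)) = sqrt(-4913000 - 90*(-129)) = sqrt(-4913000 + 11610) = sqrt(-4901390) = I*sqrt(4901390)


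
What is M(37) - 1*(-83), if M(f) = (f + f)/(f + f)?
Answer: 84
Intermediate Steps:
M(f) = 1 (M(f) = (2*f)/((2*f)) = (2*f)*(1/(2*f)) = 1)
M(37) - 1*(-83) = 1 - 1*(-83) = 1 + 83 = 84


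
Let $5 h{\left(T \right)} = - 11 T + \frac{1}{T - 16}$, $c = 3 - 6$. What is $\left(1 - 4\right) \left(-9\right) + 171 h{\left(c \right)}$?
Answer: $\frac{5769}{5} \approx 1153.8$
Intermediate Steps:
$c = -3$
$h{\left(T \right)} = - \frac{11 T}{5} + \frac{1}{5 \left(-16 + T\right)}$ ($h{\left(T \right)} = \frac{- 11 T + \frac{1}{T - 16}}{5} = \frac{- 11 T + \frac{1}{-16 + T}}{5} = \frac{\frac{1}{-16 + T} - 11 T}{5} = - \frac{11 T}{5} + \frac{1}{5 \left(-16 + T\right)}$)
$\left(1 - 4\right) \left(-9\right) + 171 h{\left(c \right)} = \left(1 - 4\right) \left(-9\right) + 171 \frac{1 - 11 \left(-3\right)^{2} + 176 \left(-3\right)}{5 \left(-16 - 3\right)} = \left(-3\right) \left(-9\right) + 171 \frac{1 - 99 - 528}{5 \left(-19\right)} = 27 + 171 \cdot \frac{1}{5} \left(- \frac{1}{19}\right) \left(1 - 99 - 528\right) = 27 + 171 \cdot \frac{1}{5} \left(- \frac{1}{19}\right) \left(-626\right) = 27 + 171 \cdot \frac{626}{95} = 27 + \frac{5634}{5} = \frac{5769}{5}$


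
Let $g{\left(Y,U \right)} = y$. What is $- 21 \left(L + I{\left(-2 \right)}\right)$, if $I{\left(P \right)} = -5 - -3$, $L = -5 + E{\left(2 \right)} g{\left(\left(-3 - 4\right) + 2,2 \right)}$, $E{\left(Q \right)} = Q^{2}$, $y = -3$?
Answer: $399$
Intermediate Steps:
$g{\left(Y,U \right)} = -3$
$L = -17$ ($L = -5 + 2^{2} \left(-3\right) = -5 + 4 \left(-3\right) = -5 - 12 = -17$)
$I{\left(P \right)} = -2$ ($I{\left(P \right)} = -5 + 3 = -2$)
$- 21 \left(L + I{\left(-2 \right)}\right) = - 21 \left(-17 - 2\right) = \left(-21\right) \left(-19\right) = 399$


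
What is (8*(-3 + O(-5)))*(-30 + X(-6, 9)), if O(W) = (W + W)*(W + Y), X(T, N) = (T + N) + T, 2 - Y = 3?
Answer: -15048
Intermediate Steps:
Y = -1 (Y = 2 - 1*3 = 2 - 3 = -1)
X(T, N) = N + 2*T (X(T, N) = (N + T) + T = N + 2*T)
O(W) = 2*W*(-1 + W) (O(W) = (W + W)*(W - 1) = (2*W)*(-1 + W) = 2*W*(-1 + W))
(8*(-3 + O(-5)))*(-30 + X(-6, 9)) = (8*(-3 + 2*(-5)*(-1 - 5)))*(-30 + (9 + 2*(-6))) = (8*(-3 + 2*(-5)*(-6)))*(-30 + (9 - 12)) = (8*(-3 + 60))*(-30 - 3) = (8*57)*(-33) = 456*(-33) = -15048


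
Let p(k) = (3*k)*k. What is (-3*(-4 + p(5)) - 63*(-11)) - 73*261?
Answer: -18573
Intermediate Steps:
p(k) = 3*k²
(-3*(-4 + p(5)) - 63*(-11)) - 73*261 = (-3*(-4 + 3*5²) - 63*(-11)) - 73*261 = (-3*(-4 + 3*25) + 693) - 19053 = (-3*(-4 + 75) + 693) - 19053 = (-3*71 + 693) - 19053 = (-213 + 693) - 19053 = 480 - 19053 = -18573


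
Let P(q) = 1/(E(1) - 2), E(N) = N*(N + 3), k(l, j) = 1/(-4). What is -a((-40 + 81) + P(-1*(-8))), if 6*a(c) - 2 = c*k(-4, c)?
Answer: 67/48 ≈ 1.3958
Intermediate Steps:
k(l, j) = -¼
E(N) = N*(3 + N)
P(q) = ½ (P(q) = 1/(1*(3 + 1) - 2) = 1/(1*4 - 2) = 1/(4 - 2) = 1/2 = ½)
a(c) = ⅓ - c/24 (a(c) = ⅓ + (c*(-¼))/6 = ⅓ + (-c/4)/6 = ⅓ - c/24)
-a((-40 + 81) + P(-1*(-8))) = -(⅓ - ((-40 + 81) + ½)/24) = -(⅓ - (41 + ½)/24) = -(⅓ - 1/24*83/2) = -(⅓ - 83/48) = -1*(-67/48) = 67/48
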